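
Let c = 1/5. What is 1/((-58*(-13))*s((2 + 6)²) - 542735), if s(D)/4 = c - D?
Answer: -5/3675779 ≈ -1.3603e-6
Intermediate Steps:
c = ⅕ ≈ 0.20000
s(D) = ⅘ - 4*D (s(D) = 4*(⅕ - D) = ⅘ - 4*D)
1/((-58*(-13))*s((2 + 6)²) - 542735) = 1/((-58*(-13))*(⅘ - 4*(2 + 6)²) - 542735) = 1/(754*(⅘ - 4*8²) - 542735) = 1/(754*(⅘ - 4*64) - 542735) = 1/(754*(⅘ - 256) - 542735) = 1/(754*(-1276/5) - 542735) = 1/(-962104/5 - 542735) = 1/(-3675779/5) = -5/3675779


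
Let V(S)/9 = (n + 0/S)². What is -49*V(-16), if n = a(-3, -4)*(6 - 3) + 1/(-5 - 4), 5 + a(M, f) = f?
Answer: -2917264/9 ≈ -3.2414e+5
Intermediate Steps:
a(M, f) = -5 + f
n = -244/9 (n = (-5 - 4)*(6 - 3) + 1/(-5 - 4) = -9*3 + 1/(-9) = -27 - ⅑ = -244/9 ≈ -27.111)
V(S) = 59536/9 (V(S) = 9*(-244/9 + 0/S)² = 9*(-244/9 + 0)² = 9*(-244/9)² = 9*(59536/81) = 59536/9)
-49*V(-16) = -49*59536/9 = -2917264/9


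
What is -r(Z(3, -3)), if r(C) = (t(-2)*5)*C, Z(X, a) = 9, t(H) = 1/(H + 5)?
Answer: -15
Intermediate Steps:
t(H) = 1/(5 + H)
r(C) = 5*C/3 (r(C) = (5/(5 - 2))*C = (5/3)*C = ((⅓)*5)*C = 5*C/3)
-r(Z(3, -3)) = -5*9/3 = -1*15 = -15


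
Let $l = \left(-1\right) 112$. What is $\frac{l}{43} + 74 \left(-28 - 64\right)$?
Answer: $- \frac{292856}{43} \approx -6810.6$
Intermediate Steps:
$l = -112$
$\frac{l}{43} + 74 \left(-28 - 64\right) = - \frac{112}{43} + 74 \left(-28 - 64\right) = \left(-112\right) \frac{1}{43} + 74 \left(-28 - 64\right) = - \frac{112}{43} + 74 \left(-92\right) = - \frac{112}{43} - 6808 = - \frac{292856}{43}$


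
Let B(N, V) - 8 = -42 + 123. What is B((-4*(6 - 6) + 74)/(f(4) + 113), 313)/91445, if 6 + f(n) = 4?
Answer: 89/91445 ≈ 0.00097326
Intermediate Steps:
f(n) = -2 (f(n) = -6 + 4 = -2)
B(N, V) = 89 (B(N, V) = 8 + (-42 + 123) = 8 + 81 = 89)
B((-4*(6 - 6) + 74)/(f(4) + 113), 313)/91445 = 89/91445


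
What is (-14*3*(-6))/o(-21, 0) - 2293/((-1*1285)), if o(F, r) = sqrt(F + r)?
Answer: 2293/1285 - 12*I*sqrt(21) ≈ 1.7844 - 54.991*I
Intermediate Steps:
(-14*3*(-6))/o(-21, 0) - 2293/((-1*1285)) = (-14*3*(-6))/(sqrt(-21 + 0)) - 2293/((-1*1285)) = (-42*(-6))/(sqrt(-21)) - 2293/(-1285) = 252/((I*sqrt(21))) - 2293*(-1/1285) = 252*(-I*sqrt(21)/21) + 2293/1285 = -12*I*sqrt(21) + 2293/1285 = 2293/1285 - 12*I*sqrt(21)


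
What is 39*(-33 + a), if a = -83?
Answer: -4524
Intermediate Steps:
39*(-33 + a) = 39*(-33 - 83) = 39*(-116) = -4524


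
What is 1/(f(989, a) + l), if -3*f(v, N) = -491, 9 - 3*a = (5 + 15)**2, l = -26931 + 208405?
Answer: 3/544913 ≈ 5.5055e-6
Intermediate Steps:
l = 181474
a = -391/3 (a = 3 - (5 + 15)**2/3 = 3 - 1/3*20**2 = 3 - 1/3*400 = 3 - 400/3 = -391/3 ≈ -130.33)
f(v, N) = 491/3 (f(v, N) = -1/3*(-491) = 491/3)
1/(f(989, a) + l) = 1/(491/3 + 181474) = 1/(544913/3) = 3/544913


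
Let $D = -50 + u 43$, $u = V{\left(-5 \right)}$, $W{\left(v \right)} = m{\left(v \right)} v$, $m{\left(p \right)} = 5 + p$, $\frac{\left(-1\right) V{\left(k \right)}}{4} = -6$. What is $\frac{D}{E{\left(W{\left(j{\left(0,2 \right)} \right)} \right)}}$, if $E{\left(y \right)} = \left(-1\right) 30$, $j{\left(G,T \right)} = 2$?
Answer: $- \frac{491}{15} \approx -32.733$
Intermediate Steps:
$V{\left(k \right)} = 24$ ($V{\left(k \right)} = \left(-4\right) \left(-6\right) = 24$)
$W{\left(v \right)} = v \left(5 + v\right)$ ($W{\left(v \right)} = \left(5 + v\right) v = v \left(5 + v\right)$)
$u = 24$
$D = 982$ ($D = -50 + 24 \cdot 43 = -50 + 1032 = 982$)
$E{\left(y \right)} = -30$
$\frac{D}{E{\left(W{\left(j{\left(0,2 \right)} \right)} \right)}} = \frac{982}{-30} = 982 \left(- \frac{1}{30}\right) = - \frac{491}{15}$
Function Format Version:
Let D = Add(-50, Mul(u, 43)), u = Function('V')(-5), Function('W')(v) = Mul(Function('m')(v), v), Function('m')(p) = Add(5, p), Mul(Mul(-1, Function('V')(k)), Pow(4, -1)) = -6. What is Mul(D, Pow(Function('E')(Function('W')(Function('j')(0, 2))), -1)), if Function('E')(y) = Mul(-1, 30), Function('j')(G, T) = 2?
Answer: Rational(-491, 15) ≈ -32.733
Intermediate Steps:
Function('V')(k) = 24 (Function('V')(k) = Mul(-4, -6) = 24)
Function('W')(v) = Mul(v, Add(5, v)) (Function('W')(v) = Mul(Add(5, v), v) = Mul(v, Add(5, v)))
u = 24
D = 982 (D = Add(-50, Mul(24, 43)) = Add(-50, 1032) = 982)
Function('E')(y) = -30
Mul(D, Pow(Function('E')(Function('W')(Function('j')(0, 2))), -1)) = Mul(982, Pow(-30, -1)) = Mul(982, Rational(-1, 30)) = Rational(-491, 15)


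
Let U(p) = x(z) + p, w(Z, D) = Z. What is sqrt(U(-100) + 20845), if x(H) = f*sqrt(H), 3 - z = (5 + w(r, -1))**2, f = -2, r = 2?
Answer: sqrt(20745 - 2*I*sqrt(46)) ≈ 144.03 - 0.0471*I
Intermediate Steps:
z = -46 (z = 3 - (5 + 2)**2 = 3 - 1*7**2 = 3 - 1*49 = 3 - 49 = -46)
x(H) = -2*sqrt(H)
U(p) = p - 2*I*sqrt(46) (U(p) = -2*I*sqrt(46) + p = p - 2*I*sqrt(46))
sqrt(U(-100) + 20845) = sqrt((-100 - 2*I*sqrt(46)) + 20845) = sqrt(20745 - 2*I*sqrt(46))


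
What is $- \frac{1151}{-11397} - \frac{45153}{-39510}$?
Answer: $\frac{62231639}{50032830} \approx 1.2438$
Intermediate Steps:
$- \frac{1151}{-11397} - \frac{45153}{-39510} = \left(-1151\right) \left(- \frac{1}{11397}\right) - - \frac{5017}{4390} = \frac{1151}{11397} + \frac{5017}{4390} = \frac{62231639}{50032830}$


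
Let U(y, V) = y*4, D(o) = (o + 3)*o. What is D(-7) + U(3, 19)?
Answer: 40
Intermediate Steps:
D(o) = o*(3 + o) (D(o) = (3 + o)*o = o*(3 + o))
U(y, V) = 4*y
D(-7) + U(3, 19) = -7*(3 - 7) + 4*3 = -7*(-4) + 12 = 28 + 12 = 40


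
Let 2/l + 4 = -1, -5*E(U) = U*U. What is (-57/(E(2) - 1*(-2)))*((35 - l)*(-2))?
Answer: 3363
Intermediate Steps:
E(U) = -U²/5 (E(U) = -U*U/5 = -U²/5)
l = -⅖ (l = 2/(-4 - 1) = 2/(-5) = 2*(-⅕) = -⅖ ≈ -0.40000)
(-57/(E(2) - 1*(-2)))*((35 - l)*(-2)) = (-57/(-⅕*2² - 1*(-2)))*((35 - 1*(-⅖))*(-2)) = (-57/(-⅕*4 + 2))*((35 + ⅖)*(-2)) = (-57/(-⅘ + 2))*((177/5)*(-2)) = -57/6/5*(-354/5) = -57*⅚*(-354/5) = -95/2*(-354/5) = 3363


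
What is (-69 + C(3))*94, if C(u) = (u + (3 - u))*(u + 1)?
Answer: -5358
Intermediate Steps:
C(u) = 3 + 3*u (C(u) = 3*(1 + u) = 3 + 3*u)
(-69 + C(3))*94 = (-69 + (3 + 3*3))*94 = (-69 + (3 + 9))*94 = (-69 + 12)*94 = -57*94 = -5358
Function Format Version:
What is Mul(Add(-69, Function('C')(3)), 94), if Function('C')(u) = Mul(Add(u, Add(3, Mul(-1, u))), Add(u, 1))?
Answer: -5358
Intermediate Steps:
Function('C')(u) = Add(3, Mul(3, u)) (Function('C')(u) = Mul(3, Add(1, u)) = Add(3, Mul(3, u)))
Mul(Add(-69, Function('C')(3)), 94) = Mul(Add(-69, Add(3, Mul(3, 3))), 94) = Mul(Add(-69, Add(3, 9)), 94) = Mul(Add(-69, 12), 94) = Mul(-57, 94) = -5358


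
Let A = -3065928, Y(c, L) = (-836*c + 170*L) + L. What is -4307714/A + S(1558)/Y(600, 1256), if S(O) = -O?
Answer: 340003420/241058589 ≈ 1.4105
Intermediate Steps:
Y(c, L) = -836*c + 171*L
-4307714/A + S(1558)/Y(600, 1256) = -4307714/(-3065928) + (-1*1558)/(-836*600 + 171*1256) = -4307714*(-1/3065928) - 1558/(-501600 + 214776) = 2153857/1532964 - 1558/(-286824) = 2153857/1532964 - 1558*(-1/286824) = 2153857/1532964 + 41/7548 = 340003420/241058589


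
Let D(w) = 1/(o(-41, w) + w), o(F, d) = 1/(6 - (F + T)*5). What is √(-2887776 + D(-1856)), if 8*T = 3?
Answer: I*√6960638820298341310/1552540 ≈ 1699.3*I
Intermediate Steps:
T = 3/8 (T = (⅛)*3 = 3/8 ≈ 0.37500)
o(F, d) = 1/(33/8 - 5*F) (o(F, d) = 1/(6 - (F + 3/8)*5) = 1/(6 - (3/8 + F)*5) = 1/(6 - (15/8 + 5*F)) = 1/(6 + (-15/8 - 5*F)) = 1/(33/8 - 5*F))
D(w) = 1/(8/1673 + w) (D(w) = 1/(-8/(-33 + 40*(-41)) + w) = 1/(-8/(-33 - 1640) + w) = 1/(-8/(-1673) + w) = 1/(-8*(-1/1673) + w) = 1/(8/1673 + w))
√(-2887776 + D(-1856)) = √(-2887776 + 1673/(8 + 1673*(-1856))) = √(-2887776 + 1673/(8 - 3105088)) = √(-2887776 + 1673/(-3105080)) = √(-2887776 + 1673*(-1/3105080)) = √(-2887776 - 1673/3105080) = √(-8966775503753/3105080) = I*√6960638820298341310/1552540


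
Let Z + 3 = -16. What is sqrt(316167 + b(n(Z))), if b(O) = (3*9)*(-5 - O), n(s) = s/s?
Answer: sqrt(316005) ≈ 562.14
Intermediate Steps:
Z = -19 (Z = -3 - 16 = -19)
n(s) = 1
b(O) = -135 - 27*O (b(O) = 27*(-5 - O) = -135 - 27*O)
sqrt(316167 + b(n(Z))) = sqrt(316167 + (-135 - 27*1)) = sqrt(316167 + (-135 - 27)) = sqrt(316167 - 162) = sqrt(316005)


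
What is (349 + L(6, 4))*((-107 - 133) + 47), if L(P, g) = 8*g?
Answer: -73533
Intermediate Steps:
(349 + L(6, 4))*((-107 - 133) + 47) = (349 + 8*4)*((-107 - 133) + 47) = (349 + 32)*(-240 + 47) = 381*(-193) = -73533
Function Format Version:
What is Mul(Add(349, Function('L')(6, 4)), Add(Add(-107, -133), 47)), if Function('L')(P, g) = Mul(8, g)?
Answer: -73533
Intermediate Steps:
Mul(Add(349, Function('L')(6, 4)), Add(Add(-107, -133), 47)) = Mul(Add(349, Mul(8, 4)), Add(Add(-107, -133), 47)) = Mul(Add(349, 32), Add(-240, 47)) = Mul(381, -193) = -73533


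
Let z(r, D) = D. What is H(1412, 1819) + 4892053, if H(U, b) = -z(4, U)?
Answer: 4890641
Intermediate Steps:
H(U, b) = -U
H(1412, 1819) + 4892053 = -1*1412 + 4892053 = -1412 + 4892053 = 4890641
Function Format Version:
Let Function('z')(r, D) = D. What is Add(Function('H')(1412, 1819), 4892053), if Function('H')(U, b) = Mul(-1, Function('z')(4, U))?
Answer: 4890641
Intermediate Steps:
Function('H')(U, b) = Mul(-1, U)
Add(Function('H')(1412, 1819), 4892053) = Add(Mul(-1, 1412), 4892053) = Add(-1412, 4892053) = 4890641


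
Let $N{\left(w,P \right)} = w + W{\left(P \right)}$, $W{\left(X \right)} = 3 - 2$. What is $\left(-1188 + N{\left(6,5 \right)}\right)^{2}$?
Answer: $1394761$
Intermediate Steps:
$W{\left(X \right)} = 1$ ($W{\left(X \right)} = 3 - 2 = 1$)
$N{\left(w,P \right)} = 1 + w$ ($N{\left(w,P \right)} = w + 1 = 1 + w$)
$\left(-1188 + N{\left(6,5 \right)}\right)^{2} = \left(-1188 + \left(1 + 6\right)\right)^{2} = \left(-1188 + 7\right)^{2} = \left(-1181\right)^{2} = 1394761$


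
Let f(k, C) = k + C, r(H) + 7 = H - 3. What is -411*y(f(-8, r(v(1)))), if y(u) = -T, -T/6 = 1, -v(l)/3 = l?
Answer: -2466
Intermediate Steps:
v(l) = -3*l
r(H) = -10 + H (r(H) = -7 + (H - 3) = -7 + (-3 + H) = -10 + H)
T = -6 (T = -6*1 = -6)
f(k, C) = C + k
y(u) = 6 (y(u) = -1*(-6) = 6)
-411*y(f(-8, r(v(1)))) = -411*6 = -2466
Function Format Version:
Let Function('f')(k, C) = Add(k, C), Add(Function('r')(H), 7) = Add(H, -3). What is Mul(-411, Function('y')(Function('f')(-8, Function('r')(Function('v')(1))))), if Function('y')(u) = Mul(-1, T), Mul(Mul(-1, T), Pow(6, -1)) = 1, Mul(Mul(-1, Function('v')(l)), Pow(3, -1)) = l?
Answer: -2466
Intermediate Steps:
Function('v')(l) = Mul(-3, l)
Function('r')(H) = Add(-10, H) (Function('r')(H) = Add(-7, Add(H, -3)) = Add(-7, Add(-3, H)) = Add(-10, H))
T = -6 (T = Mul(-6, 1) = -6)
Function('f')(k, C) = Add(C, k)
Function('y')(u) = 6 (Function('y')(u) = Mul(-1, -6) = 6)
Mul(-411, Function('y')(Function('f')(-8, Function('r')(Function('v')(1))))) = Mul(-411, 6) = -2466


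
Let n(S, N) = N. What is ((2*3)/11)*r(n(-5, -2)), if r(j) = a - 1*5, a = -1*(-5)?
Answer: 0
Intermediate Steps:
a = 5
r(j) = 0 (r(j) = 5 - 1*5 = 5 - 5 = 0)
((2*3)/11)*r(n(-5, -2)) = ((2*3)/11)*0 = (6*(1/11))*0 = (6/11)*0 = 0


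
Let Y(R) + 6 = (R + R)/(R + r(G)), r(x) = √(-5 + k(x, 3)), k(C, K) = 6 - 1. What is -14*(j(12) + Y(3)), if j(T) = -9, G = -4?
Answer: 182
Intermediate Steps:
k(C, K) = 5
r(x) = 0 (r(x) = √(-5 + 5) = √0 = 0)
Y(R) = -4 (Y(R) = -6 + (R + R)/(R + 0) = -6 + (2*R)/R = -6 + 2 = -4)
-14*(j(12) + Y(3)) = -14*(-9 - 4) = -14*(-13) = 182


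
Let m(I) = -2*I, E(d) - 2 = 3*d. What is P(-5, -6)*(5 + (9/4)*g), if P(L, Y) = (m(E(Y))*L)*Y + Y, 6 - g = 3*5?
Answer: -29097/2 ≈ -14549.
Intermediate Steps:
E(d) = 2 + 3*d
g = -9 (g = 6 - 3*5 = 6 - 1*15 = 6 - 15 = -9)
P(L, Y) = Y + L*Y*(-4 - 6*Y) (P(L, Y) = ((-2*(2 + 3*Y))*L)*Y + Y = ((-4 - 6*Y)*L)*Y + Y = (L*(-4 - 6*Y))*Y + Y = L*Y*(-4 - 6*Y) + Y = Y + L*Y*(-4 - 6*Y))
P(-5, -6)*(5 + (9/4)*g) = (-6*(1 - 4*(-5) - 6*(-5)*(-6)))*(5 + (9/4)*(-9)) = (-6*(1 + 20 - 180))*(5 + (9*(1/4))*(-9)) = (-6*(-159))*(5 + (9/4)*(-9)) = 954*(5 - 81/4) = 954*(-61/4) = -29097/2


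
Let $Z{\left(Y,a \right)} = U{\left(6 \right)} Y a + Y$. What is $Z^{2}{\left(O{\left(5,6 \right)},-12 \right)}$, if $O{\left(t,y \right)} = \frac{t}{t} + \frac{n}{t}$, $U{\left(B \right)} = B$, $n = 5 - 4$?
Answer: $\frac{181476}{25} \approx 7259.0$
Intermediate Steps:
$n = 1$
$O{\left(t,y \right)} = 1 + \frac{1}{t}$ ($O{\left(t,y \right)} = \frac{t}{t} + 1 \frac{1}{t} = 1 + \frac{1}{t}$)
$Z{\left(Y,a \right)} = Y + 6 Y a$ ($Z{\left(Y,a \right)} = 6 Y a + Y = Y + 6 Y a$)
$Z^{2}{\left(O{\left(5,6 \right)},-12 \right)} = \left(\frac{1 + 5}{5} \left(1 + 6 \left(-12\right)\right)\right)^{2} = \left(\frac{1}{5} \cdot 6 \left(1 - 72\right)\right)^{2} = \left(\frac{6}{5} \left(-71\right)\right)^{2} = \left(- \frac{426}{5}\right)^{2} = \frac{181476}{25}$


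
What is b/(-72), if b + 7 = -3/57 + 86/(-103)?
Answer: 3859/35226 ≈ 0.10955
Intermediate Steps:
b = -15436/1957 (b = -7 + (-3/57 + 86/(-103)) = -7 + (-3*1/57 + 86*(-1/103)) = -7 + (-1/19 - 86/103) = -7 - 1737/1957 = -15436/1957 ≈ -7.8876)
b/(-72) = -15436/1957/(-72) = -15436/1957*(-1/72) = 3859/35226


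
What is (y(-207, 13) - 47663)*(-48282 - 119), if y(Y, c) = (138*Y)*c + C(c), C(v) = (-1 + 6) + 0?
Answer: 20280793416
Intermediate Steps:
C(v) = 5 (C(v) = 5 + 0 = 5)
y(Y, c) = 5 + 138*Y*c (y(Y, c) = (138*Y)*c + 5 = 138*Y*c + 5 = 5 + 138*Y*c)
(y(-207, 13) - 47663)*(-48282 - 119) = ((5 + 138*(-207)*13) - 47663)*(-48282 - 119) = ((5 - 371358) - 47663)*(-48401) = (-371353 - 47663)*(-48401) = -419016*(-48401) = 20280793416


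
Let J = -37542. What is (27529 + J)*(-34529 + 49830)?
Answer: -153208913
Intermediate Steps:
(27529 + J)*(-34529 + 49830) = (27529 - 37542)*(-34529 + 49830) = -10013*15301 = -153208913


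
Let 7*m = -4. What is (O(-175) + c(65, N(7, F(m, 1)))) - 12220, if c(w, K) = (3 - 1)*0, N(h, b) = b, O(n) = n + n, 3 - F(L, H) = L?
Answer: -12570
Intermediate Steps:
m = -4/7 (m = (⅐)*(-4) = -4/7 ≈ -0.57143)
F(L, H) = 3 - L
O(n) = 2*n
c(w, K) = 0 (c(w, K) = 2*0 = 0)
(O(-175) + c(65, N(7, F(m, 1)))) - 12220 = (2*(-175) + 0) - 12220 = (-350 + 0) - 12220 = -350 - 12220 = -12570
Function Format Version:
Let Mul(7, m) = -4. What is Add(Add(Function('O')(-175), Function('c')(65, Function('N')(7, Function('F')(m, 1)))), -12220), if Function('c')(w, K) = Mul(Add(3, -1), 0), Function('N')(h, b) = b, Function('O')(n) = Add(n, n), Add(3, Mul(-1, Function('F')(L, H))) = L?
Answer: -12570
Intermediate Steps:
m = Rational(-4, 7) (m = Mul(Rational(1, 7), -4) = Rational(-4, 7) ≈ -0.57143)
Function('F')(L, H) = Add(3, Mul(-1, L))
Function('O')(n) = Mul(2, n)
Function('c')(w, K) = 0 (Function('c')(w, K) = Mul(2, 0) = 0)
Add(Add(Function('O')(-175), Function('c')(65, Function('N')(7, Function('F')(m, 1)))), -12220) = Add(Add(Mul(2, -175), 0), -12220) = Add(Add(-350, 0), -12220) = Add(-350, -12220) = -12570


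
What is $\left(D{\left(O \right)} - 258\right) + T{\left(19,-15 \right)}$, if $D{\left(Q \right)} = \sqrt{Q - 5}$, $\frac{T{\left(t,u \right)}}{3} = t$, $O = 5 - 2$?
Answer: $-201 + i \sqrt{2} \approx -201.0 + 1.4142 i$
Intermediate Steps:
$O = 3$
$T{\left(t,u \right)} = 3 t$
$D{\left(Q \right)} = \sqrt{-5 + Q}$
$\left(D{\left(O \right)} - 258\right) + T{\left(19,-15 \right)} = \left(\sqrt{-5 + 3} - 258\right) + 3 \cdot 19 = \left(\sqrt{-2} - 258\right) + 57 = \left(i \sqrt{2} - 258\right) + 57 = \left(-258 + i \sqrt{2}\right) + 57 = -201 + i \sqrt{2}$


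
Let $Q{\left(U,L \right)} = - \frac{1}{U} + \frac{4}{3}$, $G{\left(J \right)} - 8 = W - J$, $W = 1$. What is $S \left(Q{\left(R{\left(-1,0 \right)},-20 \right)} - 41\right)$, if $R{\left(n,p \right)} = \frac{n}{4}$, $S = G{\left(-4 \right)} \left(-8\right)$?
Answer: $\frac{11128}{3} \approx 3709.3$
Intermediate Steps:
$G{\left(J \right)} = 9 - J$ ($G{\left(J \right)} = 8 - \left(-1 + J\right) = 9 - J$)
$S = -104$ ($S = \left(9 - -4\right) \left(-8\right) = \left(9 + 4\right) \left(-8\right) = 13 \left(-8\right) = -104$)
$R{\left(n,p \right)} = \frac{n}{4}$ ($R{\left(n,p \right)} = n \frac{1}{4} = \frac{n}{4}$)
$Q{\left(U,L \right)} = \frac{4}{3} - \frac{1}{U}$ ($Q{\left(U,L \right)} = - \frac{1}{U} + 4 \cdot \frac{1}{3} = - \frac{1}{U} + \frac{4}{3} = \frac{4}{3} - \frac{1}{U}$)
$S \left(Q{\left(R{\left(-1,0 \right)},-20 \right)} - 41\right) = - 104 \left(\left(\frac{4}{3} - \frac{1}{\frac{1}{4} \left(-1\right)}\right) - 41\right) = - 104 \left(\left(\frac{4}{3} - \frac{1}{- \frac{1}{4}}\right) - 41\right) = - 104 \left(\left(\frac{4}{3} - -4\right) - 41\right) = - 104 \left(\left(\frac{4}{3} + 4\right) - 41\right) = - 104 \left(\frac{16}{3} - 41\right) = \left(-104\right) \left(- \frac{107}{3}\right) = \frac{11128}{3}$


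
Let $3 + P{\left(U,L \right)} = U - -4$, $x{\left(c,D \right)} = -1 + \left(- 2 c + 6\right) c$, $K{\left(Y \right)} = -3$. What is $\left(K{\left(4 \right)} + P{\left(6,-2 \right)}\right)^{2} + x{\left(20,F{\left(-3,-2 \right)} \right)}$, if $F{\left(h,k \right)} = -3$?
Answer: $-665$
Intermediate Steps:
$x{\left(c,D \right)} = -1 + c \left(6 - 2 c\right)$ ($x{\left(c,D \right)} = -1 + \left(6 - 2 c\right) c = -1 + c \left(6 - 2 c\right)$)
$P{\left(U,L \right)} = 1 + U$ ($P{\left(U,L \right)} = -3 + \left(U - -4\right) = -3 + \left(U + 4\right) = -3 + \left(4 + U\right) = 1 + U$)
$\left(K{\left(4 \right)} + P{\left(6,-2 \right)}\right)^{2} + x{\left(20,F{\left(-3,-2 \right)} \right)} = \left(-3 + \left(1 + 6\right)\right)^{2} - \left(-119 + 800\right) = \left(-3 + 7\right)^{2} - 681 = 4^{2} - 681 = 16 - 681 = -665$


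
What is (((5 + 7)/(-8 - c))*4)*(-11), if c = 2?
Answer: 264/5 ≈ 52.800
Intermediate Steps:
(((5 + 7)/(-8 - c))*4)*(-11) = (((5 + 7)/(-8 - 1*2))*4)*(-11) = ((12/(-8 - 2))*4)*(-11) = ((12/(-10))*4)*(-11) = ((12*(-⅒))*4)*(-11) = -6/5*4*(-11) = -24/5*(-11) = 264/5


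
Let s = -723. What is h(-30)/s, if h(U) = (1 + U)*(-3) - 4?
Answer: -83/723 ≈ -0.11480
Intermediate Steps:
h(U) = -7 - 3*U (h(U) = (-3 - 3*U) - 4 = -7 - 3*U)
h(-30)/s = (-7 - 3*(-30))/(-723) = (-7 + 90)*(-1/723) = 83*(-1/723) = -83/723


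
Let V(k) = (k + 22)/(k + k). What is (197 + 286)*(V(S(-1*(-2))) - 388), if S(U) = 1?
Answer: -363699/2 ≈ -1.8185e+5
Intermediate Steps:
V(k) = (22 + k)/(2*k) (V(k) = (22 + k)/((2*k)) = (22 + k)*(1/(2*k)) = (22 + k)/(2*k))
(197 + 286)*(V(S(-1*(-2))) - 388) = (197 + 286)*((1/2)*(22 + 1)/1 - 388) = 483*((1/2)*1*23 - 388) = 483*(23/2 - 388) = 483*(-753/2) = -363699/2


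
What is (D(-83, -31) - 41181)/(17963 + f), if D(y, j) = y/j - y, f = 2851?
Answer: -1273955/645234 ≈ -1.9744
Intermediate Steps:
D(y, j) = -y + y/j
(D(-83, -31) - 41181)/(17963 + f) = ((-1*(-83) - 83/(-31)) - 41181)/(17963 + 2851) = ((83 - 83*(-1/31)) - 41181)/20814 = ((83 + 83/31) - 41181)*(1/20814) = (2656/31 - 41181)*(1/20814) = -1273955/31*1/20814 = -1273955/645234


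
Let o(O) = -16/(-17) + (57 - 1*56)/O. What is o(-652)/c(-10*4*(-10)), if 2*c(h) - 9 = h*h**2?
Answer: 10415/354688049878 ≈ 2.9364e-8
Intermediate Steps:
o(O) = 16/17 + 1/O (o(O) = -16*(-1/17) + (57 - 56)/O = 16/17 + 1/O)
c(h) = 9/2 + h**3/2 (c(h) = 9/2 + (h*h**2)/2 = 9/2 + h**3/2)
o(-652)/c(-10*4*(-10)) = (16/17 + 1/(-652))/(9/2 + (-10*4*(-10))**3/2) = (16/17 - 1/652)/(9/2 + (-40*(-10))**3/2) = 10415/(11084*(9/2 + (1/2)*400**3)) = 10415/(11084*(9/2 + (1/2)*64000000)) = 10415/(11084*(9/2 + 32000000)) = 10415/(11084*(64000009/2)) = (10415/11084)*(2/64000009) = 10415/354688049878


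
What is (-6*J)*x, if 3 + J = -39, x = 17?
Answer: 4284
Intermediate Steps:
J = -42 (J = -3 - 39 = -42)
(-6*J)*x = -6*(-42)*17 = 252*17 = 4284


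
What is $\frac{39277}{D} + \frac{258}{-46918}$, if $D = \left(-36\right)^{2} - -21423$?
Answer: $\frac{918468392}{532965021} \approx 1.7233$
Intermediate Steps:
$D = 22719$ ($D = 1296 + 21423 = 22719$)
$\frac{39277}{D} + \frac{258}{-46918} = \frac{39277}{22719} + \frac{258}{-46918} = 39277 \cdot \frac{1}{22719} + 258 \left(- \frac{1}{46918}\right) = \frac{39277}{22719} - \frac{129}{23459} = \frac{918468392}{532965021}$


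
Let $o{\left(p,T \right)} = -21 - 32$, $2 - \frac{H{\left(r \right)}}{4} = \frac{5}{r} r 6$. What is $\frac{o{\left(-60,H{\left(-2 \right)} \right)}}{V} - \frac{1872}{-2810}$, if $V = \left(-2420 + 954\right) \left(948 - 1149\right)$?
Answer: $\frac{275732911}{414005730} \approx 0.66601$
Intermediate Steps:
$H{\left(r \right)} = -112$ ($H{\left(r \right)} = 8 - 4 \frac{5}{r} r 6 = 8 - 4 \cdot 5 \cdot 6 = 8 - 120 = -112$)
$o{\left(p,T \right)} = -53$ ($o{\left(p,T \right)} = -21 - 32 = -53$)
$V = 294666$ ($V = \left(-1466\right) \left(-201\right) = 294666$)
$\frac{o{\left(-60,H{\left(-2 \right)} \right)}}{V} - \frac{1872}{-2810} = - \frac{53}{294666} - \frac{1872}{-2810} = \left(-53\right) \frac{1}{294666} - - \frac{936}{1405} = - \frac{53}{294666} + \frac{936}{1405} = \frac{275732911}{414005730}$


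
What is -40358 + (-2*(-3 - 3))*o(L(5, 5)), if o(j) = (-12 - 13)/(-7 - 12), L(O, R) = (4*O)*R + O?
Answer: -766502/19 ≈ -40342.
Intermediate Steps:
L(O, R) = O + 4*O*R (L(O, R) = 4*O*R + O = O + 4*O*R)
o(j) = 25/19 (o(j) = -25/(-19) = -25*(-1/19) = 25/19)
-40358 + (-2*(-3 - 3))*o(L(5, 5)) = -40358 - 2*(-3 - 3)*(25/19) = -40358 - 2*(-6)*(25/19) = -40358 + 12*(25/19) = -40358 + 300/19 = -766502/19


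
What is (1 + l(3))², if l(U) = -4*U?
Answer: 121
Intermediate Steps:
(1 + l(3))² = (1 - 4*3)² = (1 - 12)² = (-11)² = 121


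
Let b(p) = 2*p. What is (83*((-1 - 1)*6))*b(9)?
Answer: -17928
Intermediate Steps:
(83*((-1 - 1)*6))*b(9) = (83*((-1 - 1)*6))*(2*9) = (83*(-2*6))*18 = (83*(-12))*18 = -996*18 = -17928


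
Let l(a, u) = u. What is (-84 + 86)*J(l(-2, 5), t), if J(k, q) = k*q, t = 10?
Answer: 100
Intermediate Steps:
(-84 + 86)*J(l(-2, 5), t) = (-84 + 86)*(5*10) = 2*50 = 100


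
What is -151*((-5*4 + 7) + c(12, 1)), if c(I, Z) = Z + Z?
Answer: 1661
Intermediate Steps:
c(I, Z) = 2*Z
-151*((-5*4 + 7) + c(12, 1)) = -151*((-5*4 + 7) + 2*1) = -151*((-20 + 7) + 2) = -151*(-13 + 2) = -151*(-11) = 1661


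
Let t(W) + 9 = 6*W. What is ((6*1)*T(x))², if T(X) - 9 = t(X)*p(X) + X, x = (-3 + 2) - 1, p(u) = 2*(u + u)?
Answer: 1102500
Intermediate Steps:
p(u) = 4*u (p(u) = 2*(2*u) = 4*u)
t(W) = -9 + 6*W
x = -2 (x = -1 - 1 = -2)
T(X) = 9 + X + 4*X*(-9 + 6*X) (T(X) = 9 + ((-9 + 6*X)*(4*X) + X) = 9 + (4*X*(-9 + 6*X) + X) = 9 + (X + 4*X*(-9 + 6*X)) = 9 + X + 4*X*(-9 + 6*X))
((6*1)*T(x))² = ((6*1)*(9 - 35*(-2) + 24*(-2)²))² = (6*(9 + 70 + 24*4))² = (6*(9 + 70 + 96))² = (6*175)² = 1050² = 1102500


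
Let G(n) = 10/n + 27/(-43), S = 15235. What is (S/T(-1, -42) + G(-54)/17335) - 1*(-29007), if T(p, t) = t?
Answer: 8070895731839/281763090 ≈ 28644.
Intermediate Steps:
G(n) = -27/43 + 10/n (G(n) = 10/n + 27*(-1/43) = 10/n - 27/43 = -27/43 + 10/n)
(S/T(-1, -42) + G(-54)/17335) - 1*(-29007) = (15235/(-42) + (-27/43 + 10/(-54))/17335) - 1*(-29007) = (15235*(-1/42) + (-27/43 + 10*(-1/54))*(1/17335)) + 29007 = (-15235/42 + (-27/43 - 5/27)*(1/17335)) + 29007 = (-15235/42 - 944/1161*1/17335) + 29007 = (-15235/42 - 944/20125935) + 29007 = -102206219791/281763090 + 29007 = 8070895731839/281763090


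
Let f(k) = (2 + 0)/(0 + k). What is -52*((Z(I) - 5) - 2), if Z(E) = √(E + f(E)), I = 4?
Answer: 364 - 78*√2 ≈ 253.69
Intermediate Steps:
f(k) = 2/k
Z(E) = √(E + 2/E)
-52*((Z(I) - 5) - 2) = -52*((√(4 + 2/4) - 5) - 2) = -52*((√(4 + 2*(¼)) - 5) - 2) = -52*((√(4 + ½) - 5) - 2) = -52*((√(9/2) - 5) - 2) = -52*((3*√2/2 - 5) - 2) = -52*((-5 + 3*√2/2) - 2) = -52*(-7 + 3*√2/2) = 364 - 78*√2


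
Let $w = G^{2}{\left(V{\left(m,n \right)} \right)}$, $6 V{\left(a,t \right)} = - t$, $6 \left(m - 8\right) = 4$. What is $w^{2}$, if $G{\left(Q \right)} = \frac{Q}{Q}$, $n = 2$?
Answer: $1$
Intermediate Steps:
$m = \frac{26}{3}$ ($m = 8 + \frac{1}{6} \cdot 4 = 8 + \frac{2}{3} = \frac{26}{3} \approx 8.6667$)
$V{\left(a,t \right)} = - \frac{t}{6}$ ($V{\left(a,t \right)} = \frac{\left(-1\right) t}{6} = - \frac{t}{6}$)
$G{\left(Q \right)} = 1$
$w = 1$ ($w = 1^{2} = 1$)
$w^{2} = 1^{2} = 1$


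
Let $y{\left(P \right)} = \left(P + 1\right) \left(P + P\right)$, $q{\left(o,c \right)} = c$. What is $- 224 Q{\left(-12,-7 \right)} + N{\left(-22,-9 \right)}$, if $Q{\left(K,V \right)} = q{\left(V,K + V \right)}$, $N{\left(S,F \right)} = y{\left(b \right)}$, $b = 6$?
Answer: $4340$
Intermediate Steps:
$y{\left(P \right)} = 2 P \left(1 + P\right)$ ($y{\left(P \right)} = \left(1 + P\right) 2 P = 2 P \left(1 + P\right)$)
$N{\left(S,F \right)} = 84$ ($N{\left(S,F \right)} = 2 \cdot 6 \left(1 + 6\right) = 2 \cdot 6 \cdot 7 = 84$)
$Q{\left(K,V \right)} = K + V$
$- 224 Q{\left(-12,-7 \right)} + N{\left(-22,-9 \right)} = - 224 \left(-12 - 7\right) + 84 = \left(-224\right) \left(-19\right) + 84 = 4256 + 84 = 4340$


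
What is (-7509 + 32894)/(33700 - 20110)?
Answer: 5077/2718 ≈ 1.8679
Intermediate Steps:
(-7509 + 32894)/(33700 - 20110) = 25385/13590 = 25385*(1/13590) = 5077/2718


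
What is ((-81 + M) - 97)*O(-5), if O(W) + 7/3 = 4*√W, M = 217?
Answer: -91 + 156*I*√5 ≈ -91.0 + 348.83*I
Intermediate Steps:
O(W) = -7/3 + 4*√W
((-81 + M) - 97)*O(-5) = ((-81 + 217) - 97)*(-7/3 + 4*√(-5)) = (136 - 97)*(-7/3 + 4*(I*√5)) = 39*(-7/3 + 4*I*√5) = -91 + 156*I*√5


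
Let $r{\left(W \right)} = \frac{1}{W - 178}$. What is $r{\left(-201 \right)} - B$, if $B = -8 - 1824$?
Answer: $\frac{694327}{379} \approx 1832.0$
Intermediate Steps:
$B = -1832$ ($B = -8 - 1824 = -1832$)
$r{\left(W \right)} = \frac{1}{-178 + W}$
$r{\left(-201 \right)} - B = \frac{1}{-178 - 201} - -1832 = \frac{1}{-379} + 1832 = - \frac{1}{379} + 1832 = \frac{694327}{379}$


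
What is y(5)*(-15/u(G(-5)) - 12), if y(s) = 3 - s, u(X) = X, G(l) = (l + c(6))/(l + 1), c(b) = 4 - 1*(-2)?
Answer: -96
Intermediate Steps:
c(b) = 6 (c(b) = 4 + 2 = 6)
G(l) = (6 + l)/(1 + l) (G(l) = (l + 6)/(l + 1) = (6 + l)/(1 + l))
y(5)*(-15/u(G(-5)) - 12) = (3 - 1*5)*(-15*(1 - 5)/(6 - 5) - 12) = (3 - 5)*(-15/(1/(-4)) - 12) = -2*(-15/((-1/4*1)) - 12) = -2*(-15/(-1/4) - 12) = -2*(-15*(-4) - 12) = -2*(60 - 12) = -2*48 = -96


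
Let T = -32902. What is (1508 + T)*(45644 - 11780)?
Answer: -1063126416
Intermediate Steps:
(1508 + T)*(45644 - 11780) = (1508 - 32902)*(45644 - 11780) = -31394*33864 = -1063126416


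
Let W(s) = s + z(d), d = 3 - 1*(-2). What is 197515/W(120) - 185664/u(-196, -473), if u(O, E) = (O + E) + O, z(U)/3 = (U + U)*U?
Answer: 44195951/46710 ≈ 946.18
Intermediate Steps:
d = 5 (d = 3 + 2 = 5)
z(U) = 6*U² (z(U) = 3*((U + U)*U) = 3*((2*U)*U) = 3*(2*U²) = 6*U²)
u(O, E) = E + 2*O (u(O, E) = (E + O) + O = E + 2*O)
W(s) = 150 + s (W(s) = s + 6*5² = s + 6*25 = s + 150 = 150 + s)
197515/W(120) - 185664/u(-196, -473) = 197515/(150 + 120) - 185664/(-473 + 2*(-196)) = 197515/270 - 185664/(-473 - 392) = 197515*(1/270) - 185664/(-865) = 39503/54 - 185664*(-1/865) = 39503/54 + 185664/865 = 44195951/46710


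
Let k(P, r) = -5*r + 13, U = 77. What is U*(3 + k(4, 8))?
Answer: -1848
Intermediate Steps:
k(P, r) = 13 - 5*r
U*(3 + k(4, 8)) = 77*(3 + (13 - 5*8)) = 77*(3 + (13 - 40)) = 77*(3 - 27) = 77*(-24) = -1848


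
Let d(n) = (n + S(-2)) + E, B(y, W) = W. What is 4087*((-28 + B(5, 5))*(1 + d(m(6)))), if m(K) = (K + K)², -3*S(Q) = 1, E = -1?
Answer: -40514431/3 ≈ -1.3505e+7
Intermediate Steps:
S(Q) = -⅓ (S(Q) = -⅓*1 = -⅓)
m(K) = 4*K² (m(K) = (2*K)² = 4*K²)
d(n) = -4/3 + n (d(n) = (n - ⅓) - 1 = (-⅓ + n) - 1 = -4/3 + n)
4087*((-28 + B(5, 5))*(1 + d(m(6)))) = 4087*((-28 + 5)*(1 + (-4/3 + 4*6²))) = 4087*(-23*(1 + (-4/3 + 4*36))) = 4087*(-23*(1 + (-4/3 + 144))) = 4087*(-23*(1 + 428/3)) = 4087*(-23*431/3) = 4087*(-9913/3) = -40514431/3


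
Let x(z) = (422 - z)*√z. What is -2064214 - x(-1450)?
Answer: -2064214 - 9360*I*√58 ≈ -2.0642e+6 - 71284.0*I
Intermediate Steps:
x(z) = √z*(422 - z)
-2064214 - x(-1450) = -2064214 - √(-1450)*(422 - 1*(-1450)) = -2064214 - 5*I*√58*(422 + 1450) = -2064214 - 5*I*√58*1872 = -2064214 - 9360*I*√58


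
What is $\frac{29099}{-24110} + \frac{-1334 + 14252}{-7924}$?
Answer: $- \frac{67754182}{23880955} \approx -2.8372$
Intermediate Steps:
$\frac{29099}{-24110} + \frac{-1334 + 14252}{-7924} = 29099 \left(- \frac{1}{24110}\right) + 12918 \left(- \frac{1}{7924}\right) = - \frac{29099}{24110} - \frac{6459}{3962} = - \frac{67754182}{23880955}$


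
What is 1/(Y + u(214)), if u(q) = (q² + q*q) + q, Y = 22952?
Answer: 1/114758 ≈ 8.7140e-6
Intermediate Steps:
u(q) = q + 2*q² (u(q) = (q² + q²) + q = 2*q² + q = q + 2*q²)
1/(Y + u(214)) = 1/(22952 + 214*(1 + 2*214)) = 1/(22952 + 214*(1 + 428)) = 1/(22952 + 214*429) = 1/(22952 + 91806) = 1/114758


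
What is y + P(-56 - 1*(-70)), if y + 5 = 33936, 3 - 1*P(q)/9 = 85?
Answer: 33193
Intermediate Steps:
P(q) = -738 (P(q) = 27 - 9*85 = 27 - 765 = -738)
y = 33931 (y = -5 + 33936 = 33931)
y + P(-56 - 1*(-70)) = 33931 - 738 = 33193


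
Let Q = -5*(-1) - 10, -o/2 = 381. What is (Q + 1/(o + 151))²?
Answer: 9339136/373321 ≈ 25.016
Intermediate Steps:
o = -762 (o = -2*381 = -762)
Q = -5 (Q = 5 - 10 = -5)
(Q + 1/(o + 151))² = (-5 + 1/(-762 + 151))² = (-5 + 1/(-611))² = (-5 - 1/611)² = (-3056/611)² = 9339136/373321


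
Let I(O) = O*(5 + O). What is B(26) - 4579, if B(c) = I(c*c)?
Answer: 455777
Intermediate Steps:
B(c) = c**2*(5 + c**2) (B(c) = (c*c)*(5 + c*c) = c**2*(5 + c**2))
B(26) - 4579 = 26**2*(5 + 26**2) - 4579 = 676*(5 + 676) - 4579 = 676*681 - 4579 = 460356 - 4579 = 455777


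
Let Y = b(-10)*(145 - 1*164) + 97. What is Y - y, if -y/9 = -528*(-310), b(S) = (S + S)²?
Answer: 1465617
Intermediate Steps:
b(S) = 4*S² (b(S) = (2*S)² = 4*S²)
Y = -7503 (Y = (4*(-10)²)*(145 - 1*164) + 97 = (4*100)*(145 - 164) + 97 = 400*(-19) + 97 = -7600 + 97 = -7503)
y = -1473120 (y = -(-4752)*(-310) = -9*163680 = -1473120)
Y - y = -7503 - 1*(-1473120) = -7503 + 1473120 = 1465617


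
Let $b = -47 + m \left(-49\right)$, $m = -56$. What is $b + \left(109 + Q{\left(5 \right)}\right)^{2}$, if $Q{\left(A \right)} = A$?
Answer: $15693$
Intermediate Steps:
$b = 2697$ ($b = -47 - -2744 = -47 + 2744 = 2697$)
$b + \left(109 + Q{\left(5 \right)}\right)^{2} = 2697 + \left(109 + 5\right)^{2} = 2697 + 114^{2} = 2697 + 12996 = 15693$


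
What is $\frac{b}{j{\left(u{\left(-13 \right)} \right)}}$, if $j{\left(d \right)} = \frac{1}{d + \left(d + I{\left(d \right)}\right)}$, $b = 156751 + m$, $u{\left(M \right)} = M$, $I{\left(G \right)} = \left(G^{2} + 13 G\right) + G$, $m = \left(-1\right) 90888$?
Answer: $-2568657$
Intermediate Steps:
$m = -90888$
$I{\left(G \right)} = G^{2} + 14 G$
$b = 65863$ ($b = 156751 - 90888 = 65863$)
$j{\left(d \right)} = \frac{1}{2 d + d \left(14 + d\right)}$ ($j{\left(d \right)} = \frac{1}{d + \left(d + d \left(14 + d\right)\right)} = \frac{1}{2 d + d \left(14 + d\right)}$)
$\frac{b}{j{\left(u{\left(-13 \right)} \right)}} = \frac{65863}{\frac{1}{-13} \frac{1}{16 - 13}} = \frac{65863}{\left(- \frac{1}{13}\right) \frac{1}{3}} = \frac{65863}{- \frac{1}{39}} = 65863 \left(-39\right) = -2568657$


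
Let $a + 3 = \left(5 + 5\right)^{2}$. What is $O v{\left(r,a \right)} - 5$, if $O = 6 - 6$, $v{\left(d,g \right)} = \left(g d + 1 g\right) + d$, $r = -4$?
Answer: $-5$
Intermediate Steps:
$a = 97$ ($a = -3 + \left(5 + 5\right)^{2} = -3 + 10^{2} = -3 + 100 = 97$)
$v{\left(d,g \right)} = d + g + d g$ ($v{\left(d,g \right)} = \left(d g + g\right) + d = \left(g + d g\right) + d = d + g + d g$)
$O = 0$
$O v{\left(r,a \right)} - 5 = 0 \left(-4 + 97 - 388\right) - 5 = 0 \left(-295\right) - 5 = 0 - 5 = -5$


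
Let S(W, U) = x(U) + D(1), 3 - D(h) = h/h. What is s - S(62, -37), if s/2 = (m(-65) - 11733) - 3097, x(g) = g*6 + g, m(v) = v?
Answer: -29533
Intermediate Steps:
x(g) = 7*g (x(g) = 6*g + g = 7*g)
s = -29790 (s = 2*((-65 - 11733) - 3097) = 2*(-11798 - 3097) = 2*(-14895) = -29790)
D(h) = 2 (D(h) = 3 - h/h = 3 - 1*1 = 3 - 1 = 2)
S(W, U) = 2 + 7*U (S(W, U) = 7*U + 2 = 2 + 7*U)
s - S(62, -37) = -29790 - (2 + 7*(-37)) = -29790 - (2 - 259) = -29790 - 1*(-257) = -29790 + 257 = -29533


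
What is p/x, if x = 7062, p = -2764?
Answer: -1382/3531 ≈ -0.39139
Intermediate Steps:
p/x = -2764/7062 = -2764*1/7062 = -1382/3531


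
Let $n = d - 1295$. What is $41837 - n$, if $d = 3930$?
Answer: $39202$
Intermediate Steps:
$n = 2635$ ($n = 3930 - 1295 = 2635$)
$41837 - n = 41837 - 2635 = 39202$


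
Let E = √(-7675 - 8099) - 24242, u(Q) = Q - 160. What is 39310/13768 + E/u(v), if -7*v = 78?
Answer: 595860093/4123516 - 7*I*√15774/1198 ≈ 144.5 - 0.73386*I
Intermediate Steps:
v = -78/7 (v = -⅐*78 = -78/7 ≈ -11.143)
u(Q) = -160 + Q
E = -24242 + I*√15774 (E = √(-15774) - 24242 = I*√15774 - 24242 = -24242 + I*√15774 ≈ -24242.0 + 125.59*I)
39310/13768 + E/u(v) = 39310/13768 + (-24242 + I*√15774)/(-160 - 78/7) = 39310*(1/13768) + (-24242 + I*√15774)/(-1198/7) = 19655/6884 + (-24242 + I*√15774)*(-7/1198) = 19655/6884 + (84847/599 - 7*I*√15774/1198) = 595860093/4123516 - 7*I*√15774/1198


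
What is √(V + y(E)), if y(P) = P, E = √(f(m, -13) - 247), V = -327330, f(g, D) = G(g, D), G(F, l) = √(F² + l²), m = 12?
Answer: √(-327330 + √(-247 + √313)) ≈ 0.01 + 572.13*I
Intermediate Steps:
f(g, D) = √(D² + g²) (f(g, D) = √(g² + D²) = √(D² + g²))
E = √(-247 + √313) (E = √(√((-13)² + 12²) - 247) = √(√(169 + 144) - 247) = √(√313 - 247) = √(-247 + √313) ≈ 15.143*I)
√(V + y(E)) = √(-327330 + √(-247 + √313))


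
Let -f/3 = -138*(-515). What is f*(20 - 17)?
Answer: -639630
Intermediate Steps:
f = -213210 (f = -(-414)*(-515) = -3*71070 = -213210)
f*(20 - 17) = -213210*(20 - 17) = -213210*3 = -639630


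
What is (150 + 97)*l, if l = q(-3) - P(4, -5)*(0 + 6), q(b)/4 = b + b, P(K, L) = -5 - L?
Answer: -5928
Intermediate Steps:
q(b) = 8*b (q(b) = 4*(b + b) = 4*(2*b) = 8*b)
l = -24 (l = 8*(-3) - (-5 - 1*(-5))*(0 + 6) = -24 - (-5 + 5)*6 = -24 - 0*6 = -24 - 1*0 = -24 + 0 = -24)
(150 + 97)*l = (150 + 97)*(-24) = 247*(-24) = -5928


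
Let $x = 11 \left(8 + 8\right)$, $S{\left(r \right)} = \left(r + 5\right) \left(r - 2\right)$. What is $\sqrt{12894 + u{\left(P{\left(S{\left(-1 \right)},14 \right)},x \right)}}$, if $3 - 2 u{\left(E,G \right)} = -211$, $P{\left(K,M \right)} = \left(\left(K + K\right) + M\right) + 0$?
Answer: $\sqrt{13001} \approx 114.02$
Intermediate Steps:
$S{\left(r \right)} = \left(-2 + r\right) \left(5 + r\right)$ ($S{\left(r \right)} = \left(5 + r\right) \left(-2 + r\right) = \left(-2 + r\right) \left(5 + r\right)$)
$P{\left(K,M \right)} = M + 2 K$ ($P{\left(K,M \right)} = \left(2 K + M\right) + 0 = \left(M + 2 K\right) + 0 = M + 2 K$)
$x = 176$ ($x = 11 \cdot 16 = 176$)
$u{\left(E,G \right)} = 107$ ($u{\left(E,G \right)} = \frac{3}{2} - - \frac{211}{2} = \frac{3}{2} + \frac{211}{2} = 107$)
$\sqrt{12894 + u{\left(P{\left(S{\left(-1 \right)},14 \right)},x \right)}} = \sqrt{12894 + 107} = \sqrt{13001}$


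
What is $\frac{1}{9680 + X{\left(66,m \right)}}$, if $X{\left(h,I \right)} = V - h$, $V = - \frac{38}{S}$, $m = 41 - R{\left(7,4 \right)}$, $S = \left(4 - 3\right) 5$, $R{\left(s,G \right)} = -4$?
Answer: $\frac{5}{48032} \approx 0.0001041$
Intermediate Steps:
$S = 5$ ($S = 1 \cdot 5 = 5$)
$m = 45$ ($m = 41 - -4 = 41 + 4 = 45$)
$V = - \frac{38}{5} \approx -7.6$
$X{\left(h,I \right)} = - \frac{38}{5} - h$
$\frac{1}{9680 + X{\left(66,m \right)}} = \frac{1}{9680 - \frac{368}{5}} = \frac{1}{\frac{48032}{5}} = \frac{5}{48032}$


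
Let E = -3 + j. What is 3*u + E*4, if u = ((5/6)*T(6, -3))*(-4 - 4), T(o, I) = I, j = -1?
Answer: 44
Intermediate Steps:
E = -4 (E = -3 - 1 = -4)
u = 20 (u = ((5/6)*(-3))*(-4 - 4) = ((5*(⅙))*(-3))*(-8) = ((⅚)*(-3))*(-8) = -5/2*(-8) = 20)
3*u + E*4 = 3*20 - 4*4 = 60 - 16 = 44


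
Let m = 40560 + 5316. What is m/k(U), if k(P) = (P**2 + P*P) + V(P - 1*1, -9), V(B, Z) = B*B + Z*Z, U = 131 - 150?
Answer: 15292/401 ≈ 38.135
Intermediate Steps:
U = -19
V(B, Z) = B**2 + Z**2
m = 45876
k(P) = 81 + (-1 + P)**2 + 2*P**2 (k(P) = (P**2 + P*P) + ((P - 1*1)**2 + (-9)**2) = (P**2 + P**2) + ((P - 1)**2 + 81) = 2*P**2 + ((-1 + P)**2 + 81) = 2*P**2 + (81 + (-1 + P)**2) = 81 + (-1 + P)**2 + 2*P**2)
m/k(U) = 45876/(82 - 2*(-19) + 3*(-19)**2) = 45876/(82 + 38 + 3*361) = 45876/(82 + 38 + 1083) = 45876/1203 = 45876*(1/1203) = 15292/401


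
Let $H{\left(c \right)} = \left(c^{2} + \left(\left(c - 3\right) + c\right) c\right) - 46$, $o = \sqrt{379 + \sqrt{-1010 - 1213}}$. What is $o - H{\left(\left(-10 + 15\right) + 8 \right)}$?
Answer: $-422 + \sqrt{379 + 3 i \sqrt{247}} \approx -402.49 + 1.2086 i$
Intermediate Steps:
$o = \sqrt{379 + 3 i \sqrt{247}}$ ($o = \sqrt{379 + \sqrt{-2223}} = \sqrt{379 + 3 i \sqrt{247}} \approx 19.505 + 1.2086 i$)
$H{\left(c \right)} = -46 + c^{2} + c \left(-3 + 2 c\right)$ ($H{\left(c \right)} = \left(c^{2} + \left(\left(-3 + c\right) + c\right) c\right) - 46 = \left(c^{2} + \left(-3 + 2 c\right) c\right) - 46 = \left(c^{2} + c \left(-3 + 2 c\right)\right) - 46 = -46 + c^{2} + c \left(-3 + 2 c\right)$)
$o - H{\left(\left(-10 + 15\right) + 8 \right)} = \sqrt{379 + 3 i \sqrt{247}} - \left(-46 - 3 \left(\left(-10 + 15\right) + 8\right) + 3 \left(\left(-10 + 15\right) + 8\right)^{2}\right) = \sqrt{379 + 3 i \sqrt{247}} - \left(-46 - 3 \left(5 + 8\right) + 3 \left(5 + 8\right)^{2}\right) = \sqrt{379 + 3 i \sqrt{247}} - \left(-46 - 39 + 3 \cdot 13^{2}\right) = \sqrt{379 + 3 i \sqrt{247}} - \left(-46 - 39 + 3 \cdot 169\right) = \sqrt{379 + 3 i \sqrt{247}} - \left(-46 - 39 + 507\right) = \sqrt{379 + 3 i \sqrt{247}} - 422 = -422 + \sqrt{379 + 3 i \sqrt{247}}$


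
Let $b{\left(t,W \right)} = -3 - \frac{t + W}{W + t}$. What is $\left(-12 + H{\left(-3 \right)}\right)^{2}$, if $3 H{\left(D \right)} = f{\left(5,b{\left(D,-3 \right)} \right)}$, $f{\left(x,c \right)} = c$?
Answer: $\frac{1600}{9} \approx 177.78$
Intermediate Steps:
$b{\left(t,W \right)} = -4$ ($b{\left(t,W \right)} = -3 - \frac{W + t}{W + t} = -3 - 1 = -4$)
$H{\left(D \right)} = - \frac{4}{3}$ ($H{\left(D \right)} = \frac{1}{3} \left(-4\right) = - \frac{4}{3}$)
$\left(-12 + H{\left(-3 \right)}\right)^{2} = \left(-12 - \frac{4}{3}\right)^{2} = \left(- \frac{40}{3}\right)^{2} = \frac{1600}{9}$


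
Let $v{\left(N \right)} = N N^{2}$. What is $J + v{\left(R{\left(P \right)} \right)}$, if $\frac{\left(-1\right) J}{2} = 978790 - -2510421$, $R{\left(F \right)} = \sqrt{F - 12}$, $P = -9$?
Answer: $-6978422 - 21 i \sqrt{21} \approx -6.9784 \cdot 10^{6} - 96.234 i$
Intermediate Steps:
$R{\left(F \right)} = \sqrt{-12 + F}$
$J = -6978422$ ($J = - 2 \left(978790 - -2510421\right) = - 2 \left(978790 + 2510421\right) = \left(-2\right) 3489211 = -6978422$)
$v{\left(N \right)} = N^{3}$
$J + v{\left(R{\left(P \right)} \right)} = -6978422 + \left(\sqrt{-12 - 9}\right)^{3} = -6978422 + \left(\sqrt{-21}\right)^{3} = -6978422 + \left(i \sqrt{21}\right)^{3} = -6978422 - 21 i \sqrt{21}$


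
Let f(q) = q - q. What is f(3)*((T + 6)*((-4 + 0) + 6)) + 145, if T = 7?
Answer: 145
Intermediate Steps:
f(q) = 0
f(3)*((T + 6)*((-4 + 0) + 6)) + 145 = 0*((7 + 6)*((-4 + 0) + 6)) + 145 = 0*(13*(-4 + 6)) + 145 = 0*(13*2) + 145 = 0*26 + 145 = 0 + 145 = 145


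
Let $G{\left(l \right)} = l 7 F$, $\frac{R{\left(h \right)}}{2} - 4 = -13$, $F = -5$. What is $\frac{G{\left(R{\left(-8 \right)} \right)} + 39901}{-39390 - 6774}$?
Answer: $- \frac{40531}{46164} \approx -0.87798$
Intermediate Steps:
$R{\left(h \right)} = -18$ ($R{\left(h \right)} = 8 + 2 \left(-13\right) = 8 - 26 = -18$)
$G{\left(l \right)} = - 35 l$ ($G{\left(l \right)} = l 7 \left(-5\right) = 7 l \left(-5\right) = - 35 l$)
$\frac{G{\left(R{\left(-8 \right)} \right)} + 39901}{-39390 - 6774} = \frac{\left(-35\right) \left(-18\right) + 39901}{-39390 - 6774} = \frac{630 + 39901}{-46164} = 40531 \left(- \frac{1}{46164}\right) = - \frac{40531}{46164}$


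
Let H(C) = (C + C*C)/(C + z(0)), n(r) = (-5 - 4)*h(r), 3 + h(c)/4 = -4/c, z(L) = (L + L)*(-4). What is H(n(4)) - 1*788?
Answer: -643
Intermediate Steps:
z(L) = -8*L (z(L) = (2*L)*(-4) = -8*L)
h(c) = -12 - 16/c (h(c) = -12 + 4*(-4/c) = -12 - 16/c)
n(r) = 108 + 144/r (n(r) = (-5 - 4)*(-12 - 16/r) = -9*(-12 - 16/r) = 108 + 144/r)
H(C) = (C + C**2)/C (H(C) = (C + C*C)/(C - 8*0) = (C + C**2)/(C + 0) = (C + C**2)/C)
H(n(4)) - 1*788 = (1 + (108 + 144/4)) - 1*788 = (1 + (108 + 144*(1/4))) - 788 = (1 + (108 + 36)) - 788 = (1 + 144) - 788 = 145 - 788 = -643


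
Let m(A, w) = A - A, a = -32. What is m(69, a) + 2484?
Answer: 2484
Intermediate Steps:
m(A, w) = 0
m(69, a) + 2484 = 0 + 2484 = 2484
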